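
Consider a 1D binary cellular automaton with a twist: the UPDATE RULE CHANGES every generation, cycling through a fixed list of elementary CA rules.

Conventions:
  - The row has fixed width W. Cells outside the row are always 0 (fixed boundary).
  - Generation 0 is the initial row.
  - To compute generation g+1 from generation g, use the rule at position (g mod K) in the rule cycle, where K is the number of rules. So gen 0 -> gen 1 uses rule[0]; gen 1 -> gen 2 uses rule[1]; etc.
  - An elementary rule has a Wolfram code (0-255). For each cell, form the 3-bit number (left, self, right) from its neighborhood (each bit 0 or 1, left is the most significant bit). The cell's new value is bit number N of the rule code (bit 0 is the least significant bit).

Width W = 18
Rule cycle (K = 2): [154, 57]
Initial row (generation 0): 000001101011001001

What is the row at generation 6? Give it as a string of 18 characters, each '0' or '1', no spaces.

Answer: 101011100110110001

Derivation:
Gen 0: 000001101011001001
Gen 1 (rule 154): 000011000010110110
Gen 2 (rule 57): 111010111001101101
Gen 3 (rule 154): 110000110111001000
Gen 4 (rule 57): 101110101100100111
Gen 5 (rule 154): 001100001011011110
Gen 6 (rule 57): 101011100110110001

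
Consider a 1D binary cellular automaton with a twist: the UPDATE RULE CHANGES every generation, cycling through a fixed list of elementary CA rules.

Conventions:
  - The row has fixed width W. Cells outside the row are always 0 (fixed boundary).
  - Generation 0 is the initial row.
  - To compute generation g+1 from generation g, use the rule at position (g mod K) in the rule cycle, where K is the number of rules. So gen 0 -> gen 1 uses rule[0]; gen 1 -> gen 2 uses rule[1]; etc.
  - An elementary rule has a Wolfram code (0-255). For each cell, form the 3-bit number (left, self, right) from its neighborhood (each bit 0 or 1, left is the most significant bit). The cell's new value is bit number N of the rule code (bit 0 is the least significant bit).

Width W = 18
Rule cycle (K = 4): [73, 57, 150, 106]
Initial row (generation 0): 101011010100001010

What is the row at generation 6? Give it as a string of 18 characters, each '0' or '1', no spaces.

Gen 0: 101011010100001010
Gen 1 (rule 73): 000011000001100000
Gen 2 (rule 57): 111010111101011111
Gen 3 (rule 150): 010010011001001110
Gen 4 (rule 106): 100100111010011010
Gen 5 (rule 73): 000000101000011000
Gen 6 (rule 57): 111110010111010111

Answer: 111110010111010111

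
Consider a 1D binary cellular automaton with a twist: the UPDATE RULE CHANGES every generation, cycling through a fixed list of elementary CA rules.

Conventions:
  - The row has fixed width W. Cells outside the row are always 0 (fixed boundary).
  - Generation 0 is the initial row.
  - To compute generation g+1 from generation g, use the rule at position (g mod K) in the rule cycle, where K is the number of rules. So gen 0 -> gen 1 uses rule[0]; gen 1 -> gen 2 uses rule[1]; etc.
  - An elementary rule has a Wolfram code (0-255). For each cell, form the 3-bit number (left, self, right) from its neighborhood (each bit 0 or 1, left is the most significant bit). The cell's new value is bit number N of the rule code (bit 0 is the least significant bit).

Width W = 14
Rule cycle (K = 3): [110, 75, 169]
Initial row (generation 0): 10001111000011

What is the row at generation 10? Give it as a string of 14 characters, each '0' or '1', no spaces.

Gen 0: 10001111000011
Gen 1 (rule 110): 10011001000111
Gen 2 (rule 75): 00111010011101
Gen 3 (rule 169): 10110100011010
Gen 4 (rule 110): 11111100111110
Gen 5 (rule 75): 10000101100010
Gen 6 (rule 169): 00110011001000
Gen 7 (rule 110): 01110111011000
Gen 8 (rule 75): 11010101011011
Gen 9 (rule 169): 10101010110110
Gen 10 (rule 110): 11111111111110

Answer: 11111111111110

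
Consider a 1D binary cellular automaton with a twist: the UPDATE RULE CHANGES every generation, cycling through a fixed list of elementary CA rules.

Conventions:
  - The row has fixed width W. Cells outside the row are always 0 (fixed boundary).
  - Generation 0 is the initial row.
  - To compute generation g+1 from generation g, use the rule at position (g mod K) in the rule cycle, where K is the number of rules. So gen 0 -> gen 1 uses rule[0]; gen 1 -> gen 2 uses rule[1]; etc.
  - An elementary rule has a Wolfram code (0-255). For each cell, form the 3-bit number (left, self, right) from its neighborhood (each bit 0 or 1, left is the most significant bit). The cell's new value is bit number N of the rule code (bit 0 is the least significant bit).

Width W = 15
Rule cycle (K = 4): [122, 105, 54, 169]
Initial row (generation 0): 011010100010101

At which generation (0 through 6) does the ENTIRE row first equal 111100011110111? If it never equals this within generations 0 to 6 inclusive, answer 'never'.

Answer: never

Derivation:
Gen 0: 011010100010101
Gen 1 (rule 122): 111101010101010
Gen 2 (rule 105): 100110101010100
Gen 3 (rule 54): 111001111111110
Gen 4 (rule 169): 110001111111100
Gen 5 (rule 122): 111011000000110
Gen 6 (rule 105): 101111011110110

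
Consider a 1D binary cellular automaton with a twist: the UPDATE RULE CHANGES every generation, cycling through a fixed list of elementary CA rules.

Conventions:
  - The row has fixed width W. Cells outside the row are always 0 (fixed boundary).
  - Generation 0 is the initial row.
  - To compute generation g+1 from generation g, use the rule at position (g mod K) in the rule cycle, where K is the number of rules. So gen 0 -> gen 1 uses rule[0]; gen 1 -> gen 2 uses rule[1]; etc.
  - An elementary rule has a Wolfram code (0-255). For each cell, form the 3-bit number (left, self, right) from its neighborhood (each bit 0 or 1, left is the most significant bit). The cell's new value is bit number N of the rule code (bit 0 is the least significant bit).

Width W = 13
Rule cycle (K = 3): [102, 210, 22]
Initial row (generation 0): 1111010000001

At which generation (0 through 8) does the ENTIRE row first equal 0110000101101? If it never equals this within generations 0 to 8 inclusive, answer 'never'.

Gen 0: 1111010000001
Gen 1 (rule 102): 0001110000011
Gen 2 (rule 210): 0010111000101
Gen 3 (rule 22): 0110000101101
Gen 4 (rule 102): 1010001110111
Gen 5 (rule 210): 0001010110011
Gen 6 (rule 22): 0011010001100
Gen 7 (rule 102): 0101110010100
Gen 8 (rule 210): 1000111100010

Answer: 3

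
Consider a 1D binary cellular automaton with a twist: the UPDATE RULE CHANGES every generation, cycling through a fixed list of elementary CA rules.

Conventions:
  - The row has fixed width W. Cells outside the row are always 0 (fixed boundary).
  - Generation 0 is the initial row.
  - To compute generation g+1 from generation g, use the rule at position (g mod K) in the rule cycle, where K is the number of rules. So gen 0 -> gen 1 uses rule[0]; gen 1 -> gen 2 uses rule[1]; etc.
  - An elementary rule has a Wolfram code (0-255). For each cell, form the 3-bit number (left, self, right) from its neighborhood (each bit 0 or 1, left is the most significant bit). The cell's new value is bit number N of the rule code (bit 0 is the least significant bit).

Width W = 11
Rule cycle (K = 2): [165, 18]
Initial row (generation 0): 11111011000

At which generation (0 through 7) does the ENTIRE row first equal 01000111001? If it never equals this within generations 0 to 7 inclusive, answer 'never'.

Gen 0: 11111011000
Gen 1 (rule 165): 01110100011
Gen 2 (rule 18): 10000010100
Gen 3 (rule 165): 10111011101
Gen 4 (rule 18): 00000000000
Gen 5 (rule 165): 11111111111
Gen 6 (rule 18): 00000000000
Gen 7 (rule 165): 11111111111

Answer: never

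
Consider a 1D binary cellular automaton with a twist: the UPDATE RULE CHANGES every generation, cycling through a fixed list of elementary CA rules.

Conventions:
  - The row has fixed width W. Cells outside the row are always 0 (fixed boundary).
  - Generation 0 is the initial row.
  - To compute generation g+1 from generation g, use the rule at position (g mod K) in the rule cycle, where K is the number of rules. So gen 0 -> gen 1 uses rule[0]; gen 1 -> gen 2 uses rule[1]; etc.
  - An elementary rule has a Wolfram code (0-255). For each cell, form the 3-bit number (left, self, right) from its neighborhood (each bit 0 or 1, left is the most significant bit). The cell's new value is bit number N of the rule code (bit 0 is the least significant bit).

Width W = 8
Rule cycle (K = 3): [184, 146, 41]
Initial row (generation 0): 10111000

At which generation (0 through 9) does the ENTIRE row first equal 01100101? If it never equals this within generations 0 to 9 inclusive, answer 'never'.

Gen 0: 10111000
Gen 1 (rule 184): 01110100
Gen 2 (rule 146): 10100010
Gen 3 (rule 41): 01001000
Gen 4 (rule 184): 00100100
Gen 5 (rule 146): 01011010
Gen 6 (rule 41): 00110100
Gen 7 (rule 184): 00101010
Gen 8 (rule 146): 01000001
Gen 9 (rule 41): 00011100

Answer: never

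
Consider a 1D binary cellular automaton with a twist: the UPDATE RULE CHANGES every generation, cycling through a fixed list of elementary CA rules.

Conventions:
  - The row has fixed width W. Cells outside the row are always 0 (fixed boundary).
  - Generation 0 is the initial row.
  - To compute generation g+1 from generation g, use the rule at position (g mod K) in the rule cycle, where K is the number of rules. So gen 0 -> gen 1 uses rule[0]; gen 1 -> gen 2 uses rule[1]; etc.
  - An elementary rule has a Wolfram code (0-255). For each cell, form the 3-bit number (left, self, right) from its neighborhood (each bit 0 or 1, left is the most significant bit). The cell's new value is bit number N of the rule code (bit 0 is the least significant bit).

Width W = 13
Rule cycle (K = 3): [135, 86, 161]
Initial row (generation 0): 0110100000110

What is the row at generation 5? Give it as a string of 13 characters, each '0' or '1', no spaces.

Answer: 0010011010001

Derivation:
Gen 0: 0110100000110
Gen 1 (rule 135): 1000101111000
Gen 2 (rule 86): 1101100001100
Gen 3 (rule 161): 0010001100001
Gen 4 (rule 135): 1110110001111
Gen 5 (rule 86): 0010011010001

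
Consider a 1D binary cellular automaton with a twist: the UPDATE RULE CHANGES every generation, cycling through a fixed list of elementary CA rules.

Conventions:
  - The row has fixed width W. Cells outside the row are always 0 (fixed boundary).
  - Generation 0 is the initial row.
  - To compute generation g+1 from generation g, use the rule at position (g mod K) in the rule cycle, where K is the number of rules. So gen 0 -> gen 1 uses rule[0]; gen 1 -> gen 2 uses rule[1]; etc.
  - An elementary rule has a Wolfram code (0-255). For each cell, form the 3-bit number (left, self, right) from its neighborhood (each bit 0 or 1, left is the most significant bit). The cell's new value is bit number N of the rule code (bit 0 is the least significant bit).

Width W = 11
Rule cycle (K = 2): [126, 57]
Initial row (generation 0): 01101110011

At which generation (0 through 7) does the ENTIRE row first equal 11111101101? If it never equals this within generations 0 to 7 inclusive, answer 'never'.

Answer: 5

Derivation:
Gen 0: 01101110011
Gen 1 (rule 126): 11111011111
Gen 2 (rule 57): 10000110000
Gen 3 (rule 126): 11001111000
Gen 4 (rule 57): 10101000111
Gen 5 (rule 126): 11111101101
Gen 6 (rule 57): 10000011010
Gen 7 (rule 126): 11000111111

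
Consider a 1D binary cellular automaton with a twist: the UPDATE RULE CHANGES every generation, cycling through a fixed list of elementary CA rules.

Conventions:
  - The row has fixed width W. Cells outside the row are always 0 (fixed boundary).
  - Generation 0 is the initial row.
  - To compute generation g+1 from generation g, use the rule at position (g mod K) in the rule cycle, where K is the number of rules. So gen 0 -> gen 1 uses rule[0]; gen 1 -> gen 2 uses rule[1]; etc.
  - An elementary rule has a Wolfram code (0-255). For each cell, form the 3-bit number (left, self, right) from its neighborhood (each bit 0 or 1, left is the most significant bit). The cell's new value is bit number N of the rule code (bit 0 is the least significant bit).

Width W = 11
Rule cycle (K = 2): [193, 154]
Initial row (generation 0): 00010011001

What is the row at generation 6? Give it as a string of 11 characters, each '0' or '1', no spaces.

Answer: 10100010100

Derivation:
Gen 0: 00010011001
Gen 1 (rule 193): 11000001000
Gen 2 (rule 154): 10100010100
Gen 3 (rule 193): 00001000001
Gen 4 (rule 154): 00010100010
Gen 5 (rule 193): 11000001000
Gen 6 (rule 154): 10100010100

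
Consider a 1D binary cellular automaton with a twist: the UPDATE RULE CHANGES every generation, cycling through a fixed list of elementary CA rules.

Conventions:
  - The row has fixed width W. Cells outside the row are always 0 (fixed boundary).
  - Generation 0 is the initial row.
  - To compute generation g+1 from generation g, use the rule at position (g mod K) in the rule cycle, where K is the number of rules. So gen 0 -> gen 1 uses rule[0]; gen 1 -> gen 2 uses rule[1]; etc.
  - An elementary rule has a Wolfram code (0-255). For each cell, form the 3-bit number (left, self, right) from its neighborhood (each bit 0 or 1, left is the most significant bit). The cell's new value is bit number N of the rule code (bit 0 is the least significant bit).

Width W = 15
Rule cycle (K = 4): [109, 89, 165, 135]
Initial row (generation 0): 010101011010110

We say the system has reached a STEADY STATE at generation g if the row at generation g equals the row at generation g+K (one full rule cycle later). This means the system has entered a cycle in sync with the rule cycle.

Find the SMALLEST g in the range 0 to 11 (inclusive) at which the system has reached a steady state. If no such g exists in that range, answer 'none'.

Answer: none

Derivation:
Gen 0: 010101011010110
Gen 1 (rule 109): 011111111111110
Gen 2 (rule 89): 010000000000011
Gen 3 (rule 165): 010111111111000
Gen 4 (rule 135): 110011111110011
Gen 5 (rule 109): 110010000010011
Gen 6 (rule 89): 111001111001011
Gen 7 (rule 165): 010000110001100
Gen 8 (rule 135): 110111000110001
Gen 9 (rule 109): 111101010110101
Gen 10 (rule 89): 100100000110000
Gen 11 (rule 165): 100101110000111
Gen 12 (rule 135): 101100100111010
Gen 13 (rule 109): 111100100101110
Gen 14 (rule 89): 100110010001011
Gen 15 (rule 165): 100000010101100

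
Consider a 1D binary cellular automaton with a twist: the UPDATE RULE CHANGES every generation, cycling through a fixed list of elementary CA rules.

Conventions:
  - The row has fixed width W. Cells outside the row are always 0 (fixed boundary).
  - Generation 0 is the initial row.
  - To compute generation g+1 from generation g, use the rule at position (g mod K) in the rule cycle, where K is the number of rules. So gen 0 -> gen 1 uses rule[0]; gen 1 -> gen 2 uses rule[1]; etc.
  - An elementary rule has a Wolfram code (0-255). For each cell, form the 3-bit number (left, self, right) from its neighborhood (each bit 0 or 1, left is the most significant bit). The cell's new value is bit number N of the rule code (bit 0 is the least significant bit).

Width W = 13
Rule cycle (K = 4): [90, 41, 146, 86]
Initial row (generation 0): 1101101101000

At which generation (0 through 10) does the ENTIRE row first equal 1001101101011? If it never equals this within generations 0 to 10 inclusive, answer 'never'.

Answer: never

Derivation:
Gen 0: 1101101101000
Gen 1 (rule 90): 1101101100100
Gen 2 (rule 41): 1011011000001
Gen 3 (rule 146): 0000000100010
Gen 4 (rule 86): 0000001110111
Gen 5 (rule 90): 0000011010101
Gen 6 (rule 41): 1111010101010
Gen 7 (rule 146): 0110000000001
Gen 8 (rule 86): 1011000000011
Gen 9 (rule 90): 0011100000111
Gen 10 (rule 41): 1010001110100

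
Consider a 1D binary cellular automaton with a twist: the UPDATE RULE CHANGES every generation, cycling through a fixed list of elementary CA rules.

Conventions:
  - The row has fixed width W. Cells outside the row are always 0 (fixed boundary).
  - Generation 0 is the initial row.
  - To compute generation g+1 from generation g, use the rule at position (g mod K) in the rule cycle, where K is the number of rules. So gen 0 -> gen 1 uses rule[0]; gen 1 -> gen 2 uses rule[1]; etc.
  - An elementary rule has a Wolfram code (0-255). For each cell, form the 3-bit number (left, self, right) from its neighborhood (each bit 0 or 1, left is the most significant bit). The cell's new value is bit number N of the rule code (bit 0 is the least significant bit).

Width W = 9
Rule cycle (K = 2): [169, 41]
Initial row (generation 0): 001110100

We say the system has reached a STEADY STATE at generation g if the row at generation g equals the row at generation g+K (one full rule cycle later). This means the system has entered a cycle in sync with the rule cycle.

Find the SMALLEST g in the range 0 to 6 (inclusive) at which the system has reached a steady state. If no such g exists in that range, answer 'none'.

Answer: 4

Derivation:
Gen 0: 001110100
Gen 1 (rule 169): 101101001
Gen 2 (rule 41): 011010000
Gen 3 (rule 169): 010100111
Gen 4 (rule 41): 001000100
Gen 5 (rule 169): 100010001
Gen 6 (rule 41): 001000100
Gen 7 (rule 169): 100010001
Gen 8 (rule 41): 001000100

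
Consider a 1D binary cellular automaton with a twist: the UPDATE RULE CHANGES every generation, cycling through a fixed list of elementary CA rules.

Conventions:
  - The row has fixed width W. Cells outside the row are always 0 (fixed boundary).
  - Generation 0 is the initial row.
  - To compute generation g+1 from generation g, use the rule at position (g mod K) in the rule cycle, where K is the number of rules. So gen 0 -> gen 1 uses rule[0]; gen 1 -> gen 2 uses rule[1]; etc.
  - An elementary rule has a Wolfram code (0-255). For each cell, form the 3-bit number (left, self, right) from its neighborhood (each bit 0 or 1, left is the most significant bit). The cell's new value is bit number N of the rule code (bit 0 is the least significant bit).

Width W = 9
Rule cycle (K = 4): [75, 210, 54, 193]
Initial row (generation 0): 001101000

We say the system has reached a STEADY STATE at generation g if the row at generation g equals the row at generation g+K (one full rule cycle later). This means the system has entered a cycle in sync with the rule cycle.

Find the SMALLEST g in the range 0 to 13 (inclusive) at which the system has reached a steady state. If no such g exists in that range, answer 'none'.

Gen 0: 001101000
Gen 1 (rule 75): 111100011
Gen 2 (rule 210): 011110101
Gen 3 (rule 54): 100001111
Gen 4 (rule 193): 001100111
Gen 5 (rule 75): 111101101
Gen 6 (rule 210): 011100100
Gen 7 (rule 54): 100011110
Gen 8 (rule 193): 001001110
Gen 9 (rule 75): 110011010
Gen 10 (rule 210): 011101001
Gen 11 (rule 54): 100011111
Gen 12 (rule 193): 001001111
Gen 13 (rule 75): 110011001
Gen 14 (rule 210): 011101110
Gen 15 (rule 54): 100010001
Gen 16 (rule 193): 001000100
Gen 17 (rule 75): 110011001

Answer: 13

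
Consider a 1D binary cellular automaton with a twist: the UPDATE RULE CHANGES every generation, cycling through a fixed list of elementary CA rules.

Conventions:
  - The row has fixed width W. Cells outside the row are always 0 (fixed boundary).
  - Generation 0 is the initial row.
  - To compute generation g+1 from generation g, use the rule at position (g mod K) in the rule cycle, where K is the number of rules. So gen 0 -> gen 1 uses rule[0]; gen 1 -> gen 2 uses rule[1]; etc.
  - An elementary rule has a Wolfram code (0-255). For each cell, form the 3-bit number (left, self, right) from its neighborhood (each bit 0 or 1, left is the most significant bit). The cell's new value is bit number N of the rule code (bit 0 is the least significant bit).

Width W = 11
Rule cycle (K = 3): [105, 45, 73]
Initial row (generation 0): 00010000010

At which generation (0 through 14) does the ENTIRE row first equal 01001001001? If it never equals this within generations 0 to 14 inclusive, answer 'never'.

Answer: 10

Derivation:
Gen 0: 00010000010
Gen 1 (rule 105): 11000111000
Gen 2 (rule 45): 10010100011
Gen 3 (rule 73): 00000001011
Gen 4 (rule 105): 11111100111
Gen 5 (rule 45): 10000000100
Gen 6 (rule 73): 00111110001
Gen 7 (rule 105): 10100010100
Gen 8 (rule 45): 11101011101
Gen 9 (rule 73): 10100010100
Gen 10 (rule 105): 01001001001
Gen 11 (rule 45): 01001001001
Gen 12 (rule 73): 00000000000
Gen 13 (rule 105): 11111111111
Gen 14 (rule 45): 10000000000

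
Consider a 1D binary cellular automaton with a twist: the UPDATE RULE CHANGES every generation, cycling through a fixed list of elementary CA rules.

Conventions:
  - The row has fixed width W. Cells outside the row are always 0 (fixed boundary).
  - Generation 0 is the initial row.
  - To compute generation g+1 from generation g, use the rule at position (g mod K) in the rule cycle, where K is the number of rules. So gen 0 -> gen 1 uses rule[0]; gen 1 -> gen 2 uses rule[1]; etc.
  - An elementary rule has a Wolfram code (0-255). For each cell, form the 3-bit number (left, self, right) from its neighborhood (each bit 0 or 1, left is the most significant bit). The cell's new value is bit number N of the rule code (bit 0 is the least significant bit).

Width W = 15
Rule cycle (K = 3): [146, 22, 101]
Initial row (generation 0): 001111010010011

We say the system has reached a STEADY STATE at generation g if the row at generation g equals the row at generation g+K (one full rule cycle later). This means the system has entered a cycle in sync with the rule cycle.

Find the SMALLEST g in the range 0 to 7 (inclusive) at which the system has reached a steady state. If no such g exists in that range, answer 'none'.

Answer: none

Derivation:
Gen 0: 001111010010011
Gen 1 (rule 146): 010110001101100
Gen 2 (rule 22): 110001010000010
Gen 3 (rule 101): 010101110111010
Gen 4 (rule 146): 100000100010001
Gen 5 (rule 22): 110001110111011
Gen 6 (rule 101): 010100011001101
Gen 7 (rule 146): 100010100110000
Gen 8 (rule 22): 110110111001000
Gen 9 (rule 101): 011011001001011
Gen 10 (rule 146): 100000110110000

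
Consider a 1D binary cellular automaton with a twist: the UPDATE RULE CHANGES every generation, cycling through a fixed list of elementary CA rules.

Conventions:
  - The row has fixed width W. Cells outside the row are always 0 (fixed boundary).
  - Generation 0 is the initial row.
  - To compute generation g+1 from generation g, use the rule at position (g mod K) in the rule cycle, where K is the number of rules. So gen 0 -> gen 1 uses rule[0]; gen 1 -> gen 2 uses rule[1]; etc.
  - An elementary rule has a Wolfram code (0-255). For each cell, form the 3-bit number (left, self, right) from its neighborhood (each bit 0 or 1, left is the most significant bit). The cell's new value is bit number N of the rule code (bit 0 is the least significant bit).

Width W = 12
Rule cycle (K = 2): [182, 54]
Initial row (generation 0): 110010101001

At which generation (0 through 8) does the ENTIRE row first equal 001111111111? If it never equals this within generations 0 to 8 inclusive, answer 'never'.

Answer: 1

Derivation:
Gen 0: 110010101001
Gen 1 (rule 182): 001111111111
Gen 2 (rule 54): 010000000000
Gen 3 (rule 182): 111000000000
Gen 4 (rule 54): 000100000000
Gen 5 (rule 182): 001110000000
Gen 6 (rule 54): 010001000000
Gen 7 (rule 182): 111011100000
Gen 8 (rule 54): 000100010000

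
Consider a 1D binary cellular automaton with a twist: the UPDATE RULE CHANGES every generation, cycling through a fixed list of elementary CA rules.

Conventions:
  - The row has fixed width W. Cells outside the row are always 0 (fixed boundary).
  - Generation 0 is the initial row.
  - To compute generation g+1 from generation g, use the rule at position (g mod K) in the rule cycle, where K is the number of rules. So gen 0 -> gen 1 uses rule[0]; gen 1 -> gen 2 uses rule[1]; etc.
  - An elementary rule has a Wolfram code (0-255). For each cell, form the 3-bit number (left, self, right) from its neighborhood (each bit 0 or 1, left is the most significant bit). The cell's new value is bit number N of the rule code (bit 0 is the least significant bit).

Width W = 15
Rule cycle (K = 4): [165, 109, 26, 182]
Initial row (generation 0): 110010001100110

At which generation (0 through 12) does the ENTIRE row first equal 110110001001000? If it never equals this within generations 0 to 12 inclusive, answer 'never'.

Answer: never

Derivation:
Gen 0: 110010001100110
Gen 1 (rule 165): 000010100000000
Gen 2 (rule 109): 111011101111111
Gen 3 (rule 26): 100010001000000
Gen 4 (rule 182): 110111011100000
Gen 5 (rule 165): 001010101001111
Gen 6 (rule 109): 101111111001001
Gen 7 (rule 26): 001000000110110
Gen 8 (rule 182): 011100001001001
Gen 9 (rule 165): 001001101001001
Gen 10 (rule 109): 101001111001001
Gen 11 (rule 26): 000111000110110
Gen 12 (rule 182): 001010101001001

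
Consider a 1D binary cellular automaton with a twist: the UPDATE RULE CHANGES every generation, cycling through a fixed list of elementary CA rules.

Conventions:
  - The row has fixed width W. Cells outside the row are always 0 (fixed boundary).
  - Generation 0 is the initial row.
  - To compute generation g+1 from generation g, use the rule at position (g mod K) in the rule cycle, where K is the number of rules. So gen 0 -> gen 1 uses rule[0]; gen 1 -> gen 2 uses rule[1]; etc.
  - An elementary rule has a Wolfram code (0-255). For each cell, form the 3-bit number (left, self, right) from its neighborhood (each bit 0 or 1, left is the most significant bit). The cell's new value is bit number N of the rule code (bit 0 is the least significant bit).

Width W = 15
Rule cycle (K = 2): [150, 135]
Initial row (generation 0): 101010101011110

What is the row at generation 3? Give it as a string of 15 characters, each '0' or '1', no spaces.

Gen 0: 101010101011110
Gen 1 (rule 150): 101010101001101
Gen 2 (rule 135): 101010101010001
Gen 3 (rule 150): 101010101011011

Answer: 101010101011011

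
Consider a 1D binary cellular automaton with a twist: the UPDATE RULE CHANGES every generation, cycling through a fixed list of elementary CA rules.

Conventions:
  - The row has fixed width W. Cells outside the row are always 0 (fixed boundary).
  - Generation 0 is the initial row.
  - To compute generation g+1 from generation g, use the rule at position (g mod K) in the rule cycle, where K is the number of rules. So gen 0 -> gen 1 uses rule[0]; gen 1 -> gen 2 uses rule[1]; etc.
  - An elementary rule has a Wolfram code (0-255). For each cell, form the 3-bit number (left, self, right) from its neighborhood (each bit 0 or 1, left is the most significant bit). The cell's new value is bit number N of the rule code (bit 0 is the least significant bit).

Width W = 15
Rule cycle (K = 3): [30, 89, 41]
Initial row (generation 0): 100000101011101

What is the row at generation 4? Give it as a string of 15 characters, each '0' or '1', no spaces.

Gen 0: 100000101011101
Gen 1 (rule 30): 110001101010001
Gen 2 (rule 89): 111101100001100
Gen 3 (rule 41): 100011001101001
Gen 4 (rule 30): 110110111001111

Answer: 110110111001111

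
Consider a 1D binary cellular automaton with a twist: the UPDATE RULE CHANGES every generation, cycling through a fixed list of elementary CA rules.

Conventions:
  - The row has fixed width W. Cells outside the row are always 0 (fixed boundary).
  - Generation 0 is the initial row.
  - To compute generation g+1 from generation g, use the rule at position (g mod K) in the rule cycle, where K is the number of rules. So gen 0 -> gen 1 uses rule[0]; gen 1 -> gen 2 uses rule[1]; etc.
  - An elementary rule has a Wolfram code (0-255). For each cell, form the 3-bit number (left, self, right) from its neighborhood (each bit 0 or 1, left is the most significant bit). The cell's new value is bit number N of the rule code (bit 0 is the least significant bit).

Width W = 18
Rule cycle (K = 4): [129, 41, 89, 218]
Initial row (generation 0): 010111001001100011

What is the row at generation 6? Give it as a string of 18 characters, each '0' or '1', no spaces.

Answer: 000001110000100111

Derivation:
Gen 0: 010111001001100011
Gen 1 (rule 129): 000010000000001000
Gen 2 (rule 41): 111000111111100011
Gen 3 (rule 89): 101110100000111011
Gen 4 (rule 218): 001110010001111011
Gen 5 (rule 129): 100100000100110000
Gen 6 (rule 41): 000001110000100111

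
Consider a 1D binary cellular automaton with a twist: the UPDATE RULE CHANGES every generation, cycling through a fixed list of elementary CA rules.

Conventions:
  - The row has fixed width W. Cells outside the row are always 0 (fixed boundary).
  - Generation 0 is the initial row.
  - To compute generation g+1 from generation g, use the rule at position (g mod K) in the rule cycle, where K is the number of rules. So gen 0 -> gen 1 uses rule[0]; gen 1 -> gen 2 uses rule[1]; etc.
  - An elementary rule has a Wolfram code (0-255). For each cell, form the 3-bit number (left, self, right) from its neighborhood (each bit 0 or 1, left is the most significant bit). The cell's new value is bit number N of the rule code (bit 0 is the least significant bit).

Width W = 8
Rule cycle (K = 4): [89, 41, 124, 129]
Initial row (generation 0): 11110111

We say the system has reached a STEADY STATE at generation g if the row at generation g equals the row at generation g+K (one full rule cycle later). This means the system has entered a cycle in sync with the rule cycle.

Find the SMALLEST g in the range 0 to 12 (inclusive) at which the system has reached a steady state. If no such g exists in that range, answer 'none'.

Answer: none

Derivation:
Gen 0: 11110111
Gen 1 (rule 89): 10010101
Gen 2 (rule 41): 00001010
Gen 3 (rule 124): 00001111
Gen 4 (rule 129): 11100110
Gen 5 (rule 89): 10110111
Gen 6 (rule 41): 01101100
Gen 7 (rule 124): 01111110
Gen 8 (rule 129): 00111100
Gen 9 (rule 89): 10100111
Gen 10 (rule 41): 01000100
Gen 11 (rule 124): 01100110
Gen 12 (rule 129): 00000000
Gen 13 (rule 89): 11111111
Gen 14 (rule 41): 10000000
Gen 15 (rule 124): 11000000
Gen 16 (rule 129): 00011111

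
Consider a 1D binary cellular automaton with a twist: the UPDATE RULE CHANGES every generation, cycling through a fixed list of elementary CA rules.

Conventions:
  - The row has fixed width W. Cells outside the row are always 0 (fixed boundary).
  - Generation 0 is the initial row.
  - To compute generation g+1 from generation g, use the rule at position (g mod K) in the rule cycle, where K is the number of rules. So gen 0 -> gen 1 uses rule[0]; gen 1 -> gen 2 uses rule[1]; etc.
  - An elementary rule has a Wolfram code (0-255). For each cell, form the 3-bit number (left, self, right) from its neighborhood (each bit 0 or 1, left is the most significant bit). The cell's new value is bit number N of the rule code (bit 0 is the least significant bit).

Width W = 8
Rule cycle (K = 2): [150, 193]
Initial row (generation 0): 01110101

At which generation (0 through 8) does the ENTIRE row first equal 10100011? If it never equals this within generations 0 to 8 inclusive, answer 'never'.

Answer: never

Derivation:
Gen 0: 01110101
Gen 1 (rule 150): 10100101
Gen 2 (rule 193): 00000000
Gen 3 (rule 150): 00000000
Gen 4 (rule 193): 11111111
Gen 5 (rule 150): 01111110
Gen 6 (rule 193): 00111110
Gen 7 (rule 150): 01011101
Gen 8 (rule 193): 00001100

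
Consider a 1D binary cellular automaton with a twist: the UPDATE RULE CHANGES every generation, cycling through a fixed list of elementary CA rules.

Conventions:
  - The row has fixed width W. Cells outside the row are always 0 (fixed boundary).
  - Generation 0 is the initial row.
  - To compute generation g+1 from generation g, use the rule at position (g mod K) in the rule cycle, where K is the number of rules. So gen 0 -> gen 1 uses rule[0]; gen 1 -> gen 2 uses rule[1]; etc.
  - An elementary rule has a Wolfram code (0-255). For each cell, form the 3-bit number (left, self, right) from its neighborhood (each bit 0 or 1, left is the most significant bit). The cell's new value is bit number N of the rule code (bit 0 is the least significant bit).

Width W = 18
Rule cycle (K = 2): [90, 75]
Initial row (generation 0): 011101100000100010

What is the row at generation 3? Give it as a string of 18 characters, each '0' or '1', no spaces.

Gen 0: 011101100000100010
Gen 1 (rule 90): 110101110001010101
Gen 2 (rule 75): 110001010110000000
Gen 3 (rule 90): 111010000111000000

Answer: 111010000111000000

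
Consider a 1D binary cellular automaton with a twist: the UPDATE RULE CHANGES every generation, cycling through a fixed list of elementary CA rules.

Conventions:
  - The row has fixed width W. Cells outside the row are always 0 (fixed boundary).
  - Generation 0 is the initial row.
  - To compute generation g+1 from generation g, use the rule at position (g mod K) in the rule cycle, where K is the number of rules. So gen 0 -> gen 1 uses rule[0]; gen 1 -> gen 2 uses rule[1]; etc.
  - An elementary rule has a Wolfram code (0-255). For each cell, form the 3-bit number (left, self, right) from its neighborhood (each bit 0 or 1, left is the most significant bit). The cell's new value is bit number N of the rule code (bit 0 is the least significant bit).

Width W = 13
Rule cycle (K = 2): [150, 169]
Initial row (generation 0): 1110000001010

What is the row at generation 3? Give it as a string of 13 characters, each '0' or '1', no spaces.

Gen 0: 1110000001010
Gen 1 (rule 150): 0101000011011
Gen 2 (rule 169): 0010011010110
Gen 3 (rule 150): 0111100010001

Answer: 0111100010001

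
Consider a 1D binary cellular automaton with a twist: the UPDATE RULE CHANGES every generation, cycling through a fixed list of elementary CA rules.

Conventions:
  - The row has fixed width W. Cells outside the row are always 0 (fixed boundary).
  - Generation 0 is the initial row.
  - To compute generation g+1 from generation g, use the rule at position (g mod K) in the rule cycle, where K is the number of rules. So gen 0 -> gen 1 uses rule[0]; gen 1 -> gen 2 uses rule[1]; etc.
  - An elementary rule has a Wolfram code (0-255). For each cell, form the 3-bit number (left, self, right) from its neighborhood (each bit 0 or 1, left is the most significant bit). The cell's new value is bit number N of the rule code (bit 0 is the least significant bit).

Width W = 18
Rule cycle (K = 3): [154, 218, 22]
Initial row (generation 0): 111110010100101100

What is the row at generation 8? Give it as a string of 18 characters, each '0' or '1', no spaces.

Answer: 000000000111001101

Derivation:
Gen 0: 111110010100101100
Gen 1 (rule 154): 111101100011001010
Gen 2 (rule 218): 111101110111110001
Gen 3 (rule 22): 000000000000001011
Gen 4 (rule 154): 000000000000010010
Gen 5 (rule 218): 000000000000101101
Gen 6 (rule 22): 000000000001100001
Gen 7 (rule 154): 000000000011010010
Gen 8 (rule 218): 000000000111001101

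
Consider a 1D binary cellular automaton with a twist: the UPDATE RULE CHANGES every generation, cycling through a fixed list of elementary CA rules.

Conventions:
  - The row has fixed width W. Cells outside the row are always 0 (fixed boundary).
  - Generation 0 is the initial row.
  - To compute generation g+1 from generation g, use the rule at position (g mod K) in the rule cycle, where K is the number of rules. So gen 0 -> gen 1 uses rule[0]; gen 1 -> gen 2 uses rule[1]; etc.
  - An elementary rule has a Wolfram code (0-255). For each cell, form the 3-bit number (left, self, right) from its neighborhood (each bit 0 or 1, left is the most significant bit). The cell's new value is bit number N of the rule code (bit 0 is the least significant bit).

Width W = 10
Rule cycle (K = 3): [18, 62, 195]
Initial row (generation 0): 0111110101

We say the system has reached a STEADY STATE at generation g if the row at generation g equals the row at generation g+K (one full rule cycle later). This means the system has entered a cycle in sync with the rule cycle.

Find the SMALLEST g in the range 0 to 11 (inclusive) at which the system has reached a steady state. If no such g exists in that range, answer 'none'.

Gen 0: 0111110101
Gen 1 (rule 18): 1000000000
Gen 2 (rule 62): 1100000000
Gen 3 (rule 195): 0101111111
Gen 4 (rule 18): 1000000000
Gen 5 (rule 62): 1100000000
Gen 6 (rule 195): 0101111111
Gen 7 (rule 18): 1000000000
Gen 8 (rule 62): 1100000000
Gen 9 (rule 195): 0101111111
Gen 10 (rule 18): 1000000000
Gen 11 (rule 62): 1100000000
Gen 12 (rule 195): 0101111111
Gen 13 (rule 18): 1000000000
Gen 14 (rule 62): 1100000000

Answer: 1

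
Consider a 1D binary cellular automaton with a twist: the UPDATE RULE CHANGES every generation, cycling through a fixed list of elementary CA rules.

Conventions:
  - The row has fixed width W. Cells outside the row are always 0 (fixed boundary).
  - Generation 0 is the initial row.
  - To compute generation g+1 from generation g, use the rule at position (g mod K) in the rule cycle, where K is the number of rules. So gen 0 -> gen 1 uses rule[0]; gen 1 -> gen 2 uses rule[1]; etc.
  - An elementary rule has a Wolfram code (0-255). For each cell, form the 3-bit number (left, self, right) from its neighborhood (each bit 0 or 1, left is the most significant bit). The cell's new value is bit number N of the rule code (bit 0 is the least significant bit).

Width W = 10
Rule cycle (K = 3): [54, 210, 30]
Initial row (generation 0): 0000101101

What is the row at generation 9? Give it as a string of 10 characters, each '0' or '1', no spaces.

Gen 0: 0000101101
Gen 1 (rule 54): 0001110011
Gen 2 (rule 210): 0010111101
Gen 3 (rule 30): 0110100001
Gen 4 (rule 54): 1001110011
Gen 5 (rule 210): 0110111101
Gen 6 (rule 30): 1100100001
Gen 7 (rule 54): 0011110011
Gen 8 (rule 210): 0101111101
Gen 9 (rule 30): 1101000001

Answer: 1101000001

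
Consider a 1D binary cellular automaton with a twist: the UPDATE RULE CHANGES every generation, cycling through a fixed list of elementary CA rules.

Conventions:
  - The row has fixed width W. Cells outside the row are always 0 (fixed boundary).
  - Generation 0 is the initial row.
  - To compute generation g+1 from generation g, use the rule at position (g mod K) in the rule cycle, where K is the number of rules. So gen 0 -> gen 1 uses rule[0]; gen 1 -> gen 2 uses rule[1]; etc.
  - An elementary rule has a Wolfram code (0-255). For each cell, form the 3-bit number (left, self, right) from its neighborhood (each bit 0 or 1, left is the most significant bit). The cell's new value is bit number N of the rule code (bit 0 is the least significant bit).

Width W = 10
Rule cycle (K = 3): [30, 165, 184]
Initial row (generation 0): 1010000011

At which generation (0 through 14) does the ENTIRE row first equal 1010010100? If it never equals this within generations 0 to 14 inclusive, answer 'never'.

Answer: 6

Derivation:
Gen 0: 1010000011
Gen 1 (rule 30): 1011000110
Gen 2 (rule 165): 1100010000
Gen 3 (rule 184): 1010001000
Gen 4 (rule 30): 1011011100
Gen 5 (rule 165): 1100101001
Gen 6 (rule 184): 1010010100
Gen 7 (rule 30): 1011110110
Gen 8 (rule 165): 1101101000
Gen 9 (rule 184): 1011010100
Gen 10 (rule 30): 1010010110
Gen 11 (rule 165): 1110011000
Gen 12 (rule 184): 1101010100
Gen 13 (rule 30): 1001010110
Gen 14 (rule 165): 1001111000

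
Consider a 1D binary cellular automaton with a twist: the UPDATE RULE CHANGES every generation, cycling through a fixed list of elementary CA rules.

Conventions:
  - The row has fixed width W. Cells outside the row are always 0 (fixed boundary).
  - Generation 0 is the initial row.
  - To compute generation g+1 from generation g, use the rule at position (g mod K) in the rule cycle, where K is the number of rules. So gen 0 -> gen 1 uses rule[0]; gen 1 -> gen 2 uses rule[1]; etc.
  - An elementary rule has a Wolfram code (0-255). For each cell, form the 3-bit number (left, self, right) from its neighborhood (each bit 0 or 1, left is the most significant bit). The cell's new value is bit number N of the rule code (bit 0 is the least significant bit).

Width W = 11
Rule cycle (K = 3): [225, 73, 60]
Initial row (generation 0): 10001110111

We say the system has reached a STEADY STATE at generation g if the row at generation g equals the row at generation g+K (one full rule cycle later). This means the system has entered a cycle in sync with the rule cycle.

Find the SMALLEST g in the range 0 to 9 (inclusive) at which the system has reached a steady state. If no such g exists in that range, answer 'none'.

Gen 0: 10001110111
Gen 1 (rule 225): 00100111011
Gen 2 (rule 73): 10000101011
Gen 3 (rule 60): 11000111110
Gen 4 (rule 225): 01010011110
Gen 5 (rule 73): 00000010010
Gen 6 (rule 60): 00000011011
Gen 7 (rule 225): 11111001101
Gen 8 (rule 73): 10001001100
Gen 9 (rule 60): 11001101010
Gen 10 (rule 225): 01000110100
Gen 11 (rule 73): 00010110001
Gen 12 (rule 60): 00011101001

Answer: none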